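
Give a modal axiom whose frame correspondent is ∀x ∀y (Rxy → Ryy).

A defining formula is □(□ψ → ψ) (the T□ axiom).
Suppose □(□ψ→ψ) is valid. Take Rxy and set V(ψ)={w : Ryw}. Then at y, □ψ holds; since □(□ψ→ψ) at x, □ψ→ψ at y, so ψ at y, i.e. Ryy.

□(□ψ → ψ)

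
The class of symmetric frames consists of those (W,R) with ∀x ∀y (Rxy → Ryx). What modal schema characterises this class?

q → □◇q

The condition is symmetry. The B schema q → □◇q defines it.
Suppose q→□◇q is valid. Take Rxy and set V(q)={x}. Then q at x, so □◇q at x, so ◇q at y, so some z with Ryz has q; z=x, i.e. Ryx.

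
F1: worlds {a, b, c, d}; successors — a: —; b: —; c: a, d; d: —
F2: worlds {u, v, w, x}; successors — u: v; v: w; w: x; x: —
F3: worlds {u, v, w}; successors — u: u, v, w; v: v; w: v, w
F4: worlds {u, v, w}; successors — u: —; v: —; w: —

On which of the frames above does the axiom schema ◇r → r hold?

F4

The schema corresponds to a generalized confluence (Geach) condition: ∀x ∀y (xRy → ∃w (y = w ∧ x = w)).
F1: fails — cRa but a ≠ c.
F2: fails — uRv but v ≠ u.
F3: fails — uRv but v ≠ u.
F4: satisfies the condition.
Valid on: F4.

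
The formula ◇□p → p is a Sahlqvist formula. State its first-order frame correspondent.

This is a form of the B axiom.
It corresponds to symmetry: ∀x ∀y (Rxy → Ryx).

symmetry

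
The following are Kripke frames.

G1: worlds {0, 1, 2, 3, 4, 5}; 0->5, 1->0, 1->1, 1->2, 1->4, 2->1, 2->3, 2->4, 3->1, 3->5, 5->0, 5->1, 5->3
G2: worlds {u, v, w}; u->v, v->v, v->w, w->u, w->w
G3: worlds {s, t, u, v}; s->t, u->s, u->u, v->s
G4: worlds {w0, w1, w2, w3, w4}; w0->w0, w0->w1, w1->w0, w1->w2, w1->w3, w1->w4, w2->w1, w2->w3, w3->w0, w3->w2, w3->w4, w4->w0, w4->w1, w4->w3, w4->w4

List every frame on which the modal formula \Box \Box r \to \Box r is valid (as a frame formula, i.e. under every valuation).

This is the axiom for density; its first-order frame correspondent is \forall x \forall y (Rxy \to \exists z (Rxz \wedge Rzy)).
G1: fails — R23 but no z with R2z and Rz3.
G2: ✓.
G3: fails — Rvs but no z with Rvz and Rzs.
G4: fails — Rw3w2 but no z with Rw3z and Rzw2.
Valid on: G2.

G2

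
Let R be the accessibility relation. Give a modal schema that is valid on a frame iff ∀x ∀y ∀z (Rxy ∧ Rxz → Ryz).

◇ψ → □◇ψ

The condition is the Euclidean property. The 5 schema ◇ψ → □◇ψ defines it.
Suppose ◇ψ→□◇ψ is valid. Take Rxy, Rxz and set V(ψ)={y}. Then ◇ψ at x, so □◇ψ at x, so ◇ψ at z, so some w with Rzw has ψ; w=y, i.e. Rzy. By symmetry of the argument, Ryz.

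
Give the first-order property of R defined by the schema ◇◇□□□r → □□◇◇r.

∀x ∀y ∀z ((xR²y ∧ xR²z) → ∃w (yR³w ∧ zR²w))

This is a Sahlqvist (Geach-type) schema ◇^2□^3r → □^2◇^2r.
First-order correspondent: ∀x ∀y ∀z ((xR²y ∧ xR²z) → ∃w (yR³w ∧ zR²w)).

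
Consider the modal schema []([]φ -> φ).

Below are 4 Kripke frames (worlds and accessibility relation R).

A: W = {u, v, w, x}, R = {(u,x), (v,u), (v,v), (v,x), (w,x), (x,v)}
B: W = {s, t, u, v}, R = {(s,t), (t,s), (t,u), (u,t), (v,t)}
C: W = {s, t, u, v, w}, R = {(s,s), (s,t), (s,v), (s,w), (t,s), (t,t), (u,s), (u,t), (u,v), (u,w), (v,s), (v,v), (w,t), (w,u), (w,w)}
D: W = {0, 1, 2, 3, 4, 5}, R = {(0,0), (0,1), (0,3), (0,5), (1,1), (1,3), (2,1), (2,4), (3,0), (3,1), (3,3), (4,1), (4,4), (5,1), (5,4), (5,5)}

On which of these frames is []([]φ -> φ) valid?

D

The schema corresponds to shift-reflexivity: forall x forall y (Rxy -> Ryy).
A: fails — Rwx but not Rxx.
B: fails — Rut but not Rtt.
C: fails — Rwu but not Ruu.
D: satisfies the condition.
Valid on: D.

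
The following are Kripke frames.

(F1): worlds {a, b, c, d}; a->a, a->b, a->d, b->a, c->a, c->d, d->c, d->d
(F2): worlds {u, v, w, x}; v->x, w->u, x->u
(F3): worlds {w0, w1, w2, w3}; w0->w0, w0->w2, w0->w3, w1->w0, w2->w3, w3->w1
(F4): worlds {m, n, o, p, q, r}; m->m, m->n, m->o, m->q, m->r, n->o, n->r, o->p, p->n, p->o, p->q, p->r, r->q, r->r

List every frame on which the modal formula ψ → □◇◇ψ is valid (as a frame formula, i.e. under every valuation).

This is the axiom for a generalized confluence (Geach) condition; its first-order frame correspondent is ∀x ∀z (xRz → ∃w (x = w ∧ zR²w)).
(F1): ✓.
(F2): fails — vRx but no t with v=t and xR²t.
(F3): fails — w0Rw2 but no w with w0=w and w2R²w.
(F4): fails — mRn but no w with m=w and nR²w.

(F1)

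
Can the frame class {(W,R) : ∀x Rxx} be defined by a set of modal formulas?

Yes: it is reflexivity, defined by the T schema □q → q.

Yes, by □q → q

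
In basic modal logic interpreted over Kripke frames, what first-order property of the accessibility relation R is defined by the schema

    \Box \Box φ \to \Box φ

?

Density

This is the C4 axiom.
It corresponds to density: \forall x \forall y (Rxy \to \exists z (Rxz \wedge Rzy)).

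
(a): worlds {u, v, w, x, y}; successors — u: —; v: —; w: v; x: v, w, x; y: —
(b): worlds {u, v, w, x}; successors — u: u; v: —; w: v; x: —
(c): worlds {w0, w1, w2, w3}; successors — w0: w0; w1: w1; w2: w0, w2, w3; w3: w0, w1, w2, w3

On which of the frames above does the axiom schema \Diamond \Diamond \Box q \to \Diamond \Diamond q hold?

This is the axiom for a generalized confluence (Geach) condition; its first-order frame correspondent is \forall x \forall y (x R^2 y \to \exists w (yRw \wedge x R^2 w)).
(a): fails — xR²v but no t with vRt and xR²t.
(b): holds.
(c): holds.

(b), (c)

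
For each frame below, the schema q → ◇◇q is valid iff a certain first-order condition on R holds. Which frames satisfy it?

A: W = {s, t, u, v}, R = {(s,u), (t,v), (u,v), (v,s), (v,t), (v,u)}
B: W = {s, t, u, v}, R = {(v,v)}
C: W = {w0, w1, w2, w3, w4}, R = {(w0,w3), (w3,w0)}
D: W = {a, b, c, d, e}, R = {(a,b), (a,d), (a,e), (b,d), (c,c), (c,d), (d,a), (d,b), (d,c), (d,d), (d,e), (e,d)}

D

This is the axiom for a generalized confluence (Geach) condition; its first-order frame correspondent is ∀x ∃w (x = w ∧ xR²w).
A: fails — at s but no w with s=w and sR²w.
B: fails — at s but no w with s=w and sR²w.
C: fails — at w1 but no w with w1=w and w1R²w.
D: condition met.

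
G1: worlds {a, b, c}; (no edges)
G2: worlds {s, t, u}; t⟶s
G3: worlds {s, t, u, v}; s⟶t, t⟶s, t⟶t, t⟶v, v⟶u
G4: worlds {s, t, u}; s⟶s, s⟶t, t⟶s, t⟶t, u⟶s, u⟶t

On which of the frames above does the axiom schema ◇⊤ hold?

This is the axiom for seriality; its first-order frame correspondent is ∀x ∃y Rxy.
G1: fails — world a has no successor.
G2: fails — world s has no successor.
G3: fails — world u has no successor.
G4: condition met.

G4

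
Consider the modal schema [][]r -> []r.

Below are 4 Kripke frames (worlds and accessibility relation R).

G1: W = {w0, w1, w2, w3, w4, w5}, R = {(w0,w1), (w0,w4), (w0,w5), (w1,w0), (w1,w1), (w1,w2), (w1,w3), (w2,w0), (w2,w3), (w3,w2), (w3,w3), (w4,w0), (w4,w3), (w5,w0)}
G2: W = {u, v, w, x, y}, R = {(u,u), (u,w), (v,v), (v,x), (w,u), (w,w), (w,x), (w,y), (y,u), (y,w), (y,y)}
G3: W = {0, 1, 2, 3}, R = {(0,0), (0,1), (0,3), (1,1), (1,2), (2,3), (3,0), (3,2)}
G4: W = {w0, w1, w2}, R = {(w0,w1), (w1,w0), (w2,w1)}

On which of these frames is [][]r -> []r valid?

G2

The schema corresponds to density: forall x forall y (Rxy -> exists z (Rxz & Rzy)).
G1: fails — Rw0w4 but no z with Rw0z and Rzw4.
G2: satisfies the condition.
G3: fails — R32 but no z with R3z and Rz2.
G4: fails — Rw0w1 but no z with Rw0z and Rzw1.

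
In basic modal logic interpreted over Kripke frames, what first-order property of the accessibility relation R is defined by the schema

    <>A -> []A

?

partial functionality

Suppose ◇A→□A is valid. Take Rxy, Rxz and set V(A)={y}. Then ◇A at x, so □A at x, so A at z, i.e. z=y.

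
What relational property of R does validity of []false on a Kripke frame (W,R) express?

Emptiness of R

This is the Ver axiom.
It corresponds to emptiness of R: forall x forall y ~Rxy.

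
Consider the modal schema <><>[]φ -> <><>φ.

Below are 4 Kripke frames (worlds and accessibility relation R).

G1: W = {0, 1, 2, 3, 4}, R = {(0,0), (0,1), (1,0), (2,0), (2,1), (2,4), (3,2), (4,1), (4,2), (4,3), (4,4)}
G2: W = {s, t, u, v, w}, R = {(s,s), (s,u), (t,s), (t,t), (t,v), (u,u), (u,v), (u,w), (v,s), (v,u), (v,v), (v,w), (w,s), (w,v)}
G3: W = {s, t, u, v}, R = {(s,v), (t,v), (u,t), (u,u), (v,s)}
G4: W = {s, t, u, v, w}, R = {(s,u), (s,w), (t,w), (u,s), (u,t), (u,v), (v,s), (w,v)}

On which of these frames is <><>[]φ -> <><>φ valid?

G1, G2

This is the axiom for a generalized confluence (Geach) condition; its first-order frame correspondent is forall x forall y (x R^2 y -> exists w (yRw & x R^2 w)).
G1: satisfies the condition.
G2: satisfies the condition.
G3: fails — sR²s but no w with sRw and sR²w.
G4: fails — sR²s but no w* with sRw* and sR²w*.
Valid on: G1, G2.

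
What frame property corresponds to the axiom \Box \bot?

This is the Ver axiom.
Its frame correspondent is emptiness of R — \forall x \forall y \neg Rxy.

Emptiness of R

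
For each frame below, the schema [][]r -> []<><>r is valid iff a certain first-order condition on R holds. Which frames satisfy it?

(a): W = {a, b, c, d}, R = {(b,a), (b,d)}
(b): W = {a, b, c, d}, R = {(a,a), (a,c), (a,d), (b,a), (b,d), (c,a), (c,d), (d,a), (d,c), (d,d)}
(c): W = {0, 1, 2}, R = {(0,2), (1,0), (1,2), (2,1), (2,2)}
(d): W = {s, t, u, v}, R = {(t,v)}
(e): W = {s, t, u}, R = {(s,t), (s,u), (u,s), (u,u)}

(b), (c)

The schema corresponds to a generalized confluence (Geach) condition: forall x forall z (xRz -> exists w (x R^2 w & z R^2 w)).
(a): fails — bRa but no w with bR²w and aR²w.
(b): satisfies the condition.
(c): satisfies the condition.
(d): fails — tRv but no w with tR²w and vR²w.
(e): fails — sRt but no w with sR²w and tR²w.
Valid on: (b), (c).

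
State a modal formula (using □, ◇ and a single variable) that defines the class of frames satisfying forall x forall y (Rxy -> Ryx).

A defining formula is s → □◇s (the B axiom).
Suppose s→□◇s is valid. Take Rxy and set V(s)={x}. Then s at x, so □◇s at x, so ◇s at y, so some z with Ryz has s; z=x, i.e. Ryx.

s → □◇s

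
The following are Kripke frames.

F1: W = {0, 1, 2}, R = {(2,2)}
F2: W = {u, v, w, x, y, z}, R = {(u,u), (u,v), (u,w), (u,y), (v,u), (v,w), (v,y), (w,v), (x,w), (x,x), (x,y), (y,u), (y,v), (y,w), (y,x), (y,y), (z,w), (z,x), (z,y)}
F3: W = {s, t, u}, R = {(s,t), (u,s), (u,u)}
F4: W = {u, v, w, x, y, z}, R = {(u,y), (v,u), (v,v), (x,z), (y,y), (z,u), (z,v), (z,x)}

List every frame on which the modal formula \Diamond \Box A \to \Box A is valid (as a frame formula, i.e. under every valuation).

This is the axiom for the Euclidean property; its first-order frame correspondent is \forall x \forall y \forall z (Rxy \wedge Rxz \to Ryz).
F1: ✓.
F2: fails — Ruv and Ruv but not Rvv.
F3: fails — Rst and Rst but not Rtt.
F4: fails — Rvu and Rvv but not Ruv.
Valid on: F1.

F1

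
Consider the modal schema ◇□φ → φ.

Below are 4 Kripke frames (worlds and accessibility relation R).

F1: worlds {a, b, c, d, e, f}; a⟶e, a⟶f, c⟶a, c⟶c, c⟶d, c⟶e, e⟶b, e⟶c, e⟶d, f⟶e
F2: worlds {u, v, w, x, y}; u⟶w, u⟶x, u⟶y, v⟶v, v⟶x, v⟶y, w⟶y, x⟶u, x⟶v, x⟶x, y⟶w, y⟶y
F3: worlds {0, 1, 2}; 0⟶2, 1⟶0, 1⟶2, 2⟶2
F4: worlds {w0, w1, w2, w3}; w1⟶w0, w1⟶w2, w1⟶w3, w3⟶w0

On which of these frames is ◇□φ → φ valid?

Frame correspondent (Sahlqvist): ∀x ∀y (Rxy → Ryx) — i.e. symmetry.
F1: fails — Reb but not Rbe.
F2: fails — Ruw but not Rwu.
F3: fails — R12 but not R21.
F4: fails — Rw1w2 but not Rw2w1.
Valid on no frame.

none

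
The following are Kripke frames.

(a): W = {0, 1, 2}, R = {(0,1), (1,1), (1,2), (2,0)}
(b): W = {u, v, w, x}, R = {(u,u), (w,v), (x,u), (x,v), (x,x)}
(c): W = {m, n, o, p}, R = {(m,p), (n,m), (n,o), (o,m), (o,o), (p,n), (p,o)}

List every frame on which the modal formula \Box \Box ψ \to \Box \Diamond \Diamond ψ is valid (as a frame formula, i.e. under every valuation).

The schema corresponds to a generalized confluence (Geach) condition: \forall x \forall z (xRz \to \exists w (x R^2 w \wedge z R^2 w)).
(a): ✓.
(b): fails — wRv but no t with wR²t and vR²t.
(c): ✓.
Valid on: (a), (c).

(a), (c)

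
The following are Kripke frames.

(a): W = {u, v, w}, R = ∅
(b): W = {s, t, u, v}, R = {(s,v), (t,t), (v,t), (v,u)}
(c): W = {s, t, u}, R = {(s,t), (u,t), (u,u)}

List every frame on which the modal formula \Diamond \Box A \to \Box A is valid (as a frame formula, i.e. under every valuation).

(a)

This is the axiom for the Euclidean property; its first-order frame correspondent is \forall x \forall y \forall z (Rxy \wedge Rxz \to Ryz).
(a): condition met.
(b): fails — Rsv and Rsv but not Rvv.
(c): fails — Rst and Rst but not Rtt.
Valid on: (a).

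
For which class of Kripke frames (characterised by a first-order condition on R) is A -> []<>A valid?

Suppose A→□◇A is valid. Take Rxy and set V(A)={x}. Then A at x, so □◇A at x, so ◇A at y, so some z with Ryz has A; z=x, i.e. Ryx.

symmetry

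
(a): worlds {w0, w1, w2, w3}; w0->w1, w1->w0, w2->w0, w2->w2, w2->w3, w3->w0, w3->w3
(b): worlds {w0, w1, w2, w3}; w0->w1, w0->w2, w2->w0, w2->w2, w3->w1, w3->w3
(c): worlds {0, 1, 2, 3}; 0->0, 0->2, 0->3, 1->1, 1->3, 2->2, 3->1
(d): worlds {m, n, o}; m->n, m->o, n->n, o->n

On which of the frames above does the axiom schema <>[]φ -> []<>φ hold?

(d)

The schema corresponds to convergence: forall x forall y forall z (Rxy & Rxz -> exists w (Ryw & Rzw)).
(a): fails — Rw2w2 and Rw2w0 but w2 and w0 have no common successor.
(b): fails — Rw0w1 and Rw0w1 but w1 and w1 have no common successor.
(c): fails — R00 and R03 but 0 and 3 have no common successor.
(d): ✓.
Valid on: (d).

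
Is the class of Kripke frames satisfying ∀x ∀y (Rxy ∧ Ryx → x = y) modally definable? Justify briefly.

Any modally definable frame class is closed under surjective bounded morphisms.
The 8-cycle (worlds a,b,c,d,e,f,g,h with a→b→c→d→e→f→g→h→a) is antisymmetric. Sending even-indexed worlds to • and odd-indexed worlds to ∘ is a surjective bounded morphism onto the two-world frame with •↔∘, which is not antisymmetric.
So the class is not modally definable.

No — not modally definable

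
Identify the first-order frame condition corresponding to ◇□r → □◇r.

convergence

Suppose ◇□r→□◇r is valid. Take Rxy, Rxz and set V(r)={w : Ryw}. Then □r at y so ◇□r at x, so □◇r at x, so ◇r at z, giving w with Rzw and Ryw.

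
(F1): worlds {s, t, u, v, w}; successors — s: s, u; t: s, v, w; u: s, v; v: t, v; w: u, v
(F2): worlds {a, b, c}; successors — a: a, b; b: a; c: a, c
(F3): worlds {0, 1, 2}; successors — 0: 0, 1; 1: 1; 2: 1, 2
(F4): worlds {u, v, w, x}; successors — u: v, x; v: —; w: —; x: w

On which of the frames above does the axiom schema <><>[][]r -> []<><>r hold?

Frame correspondent (Sahlqvist): forall x forall y forall z ((x R^2 y & xRz) -> exists w (y R^2 w & z R^2 w)) — i.e. a generalized confluence (Geach) condition.
(F1): condition met.
(F2): condition met.
(F3): condition met.
(F4): fails — uR²w, uRv but no t with wR²t and vR²t.

(F1), (F2), (F3)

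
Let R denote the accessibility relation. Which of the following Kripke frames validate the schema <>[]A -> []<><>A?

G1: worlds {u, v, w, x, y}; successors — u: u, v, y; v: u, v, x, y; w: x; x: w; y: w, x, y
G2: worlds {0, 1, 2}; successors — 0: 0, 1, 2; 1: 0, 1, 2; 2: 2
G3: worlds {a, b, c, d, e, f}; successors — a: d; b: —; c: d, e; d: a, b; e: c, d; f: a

G2

The schema corresponds to a generalized confluence (Geach) condition: forall x forall y forall z ((xRy & xRz) -> exists w (yRw & z R^2 w)).
G1: fails — vRu, vRx but no t with uRt and xR²t.
G2: holds.
G3: fails — aRd, aRd but no w with dRw and dR²w.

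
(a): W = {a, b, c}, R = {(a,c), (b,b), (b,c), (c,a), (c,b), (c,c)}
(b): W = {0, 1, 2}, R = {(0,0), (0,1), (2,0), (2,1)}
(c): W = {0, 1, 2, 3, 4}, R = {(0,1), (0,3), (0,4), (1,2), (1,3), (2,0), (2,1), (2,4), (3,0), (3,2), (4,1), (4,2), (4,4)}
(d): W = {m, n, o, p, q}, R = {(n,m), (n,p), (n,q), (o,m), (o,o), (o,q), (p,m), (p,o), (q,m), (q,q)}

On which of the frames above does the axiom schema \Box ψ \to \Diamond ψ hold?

Frame correspondent (Sahlqvist): \forall x \exists y Rxy — i.e. seriality.
(a): satisfies the condition.
(b): fails — world 1 has no successor.
(c): satisfies the condition.
(d): fails — world m has no successor.
Valid on: (a), (c).

(a), (c)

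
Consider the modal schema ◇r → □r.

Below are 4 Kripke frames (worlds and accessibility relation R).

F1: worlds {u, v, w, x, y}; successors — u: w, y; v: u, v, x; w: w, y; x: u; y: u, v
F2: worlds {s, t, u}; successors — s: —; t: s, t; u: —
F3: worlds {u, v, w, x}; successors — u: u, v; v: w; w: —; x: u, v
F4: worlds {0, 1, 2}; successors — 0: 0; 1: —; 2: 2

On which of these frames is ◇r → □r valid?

F4

Frame correspondent (Sahlqvist): ∀x ∀y ∀z (Rxy ∧ Rxz → y = z) — i.e. partial functionality.
F1: fails — u sees both w and y.
F2: fails — t sees both s and t.
F3: fails — u sees both u and v.
F4: satisfies the condition.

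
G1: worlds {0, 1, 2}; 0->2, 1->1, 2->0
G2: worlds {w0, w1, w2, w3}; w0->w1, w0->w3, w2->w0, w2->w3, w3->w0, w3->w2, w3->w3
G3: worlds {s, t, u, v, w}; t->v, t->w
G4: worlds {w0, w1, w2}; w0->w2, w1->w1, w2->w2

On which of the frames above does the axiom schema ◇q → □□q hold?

G3, G4

Frame correspondent (Sahlqvist): ∀x ∀y ∀z ((xRy ∧ xR²z) → ∃w (y = w ∧ z = w)) — i.e. a generalized confluence (Geach) condition.
G1: fails — 0R2, 0R²0 but 2 ≠ 0.
G2: fails — w0Rw1, w0R²w0 but w1 ≠ w0.
G3: satisfies the condition.
G4: satisfies the condition.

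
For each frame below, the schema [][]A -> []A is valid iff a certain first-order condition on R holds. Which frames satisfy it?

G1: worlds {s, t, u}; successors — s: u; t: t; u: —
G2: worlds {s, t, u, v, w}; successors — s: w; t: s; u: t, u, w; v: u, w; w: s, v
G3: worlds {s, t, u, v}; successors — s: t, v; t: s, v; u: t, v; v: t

none

The schema corresponds to density: forall x forall y (Rxy -> exists z (Rxz & Rzy)).
G1: fails — Rsu but no z with Rsz and Rzu.
G2: fails — Rts but no z with Rtz and Rzs.
G3: fails — Rvt but no z with Rvz and Rzt.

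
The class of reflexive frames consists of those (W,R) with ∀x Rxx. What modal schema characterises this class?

The condition is reflexivity. The T schema □s → s defines it.
Suppose □s→s is valid. At any x set V(s)={w : Rxw}. Then □s holds at x, so s holds at x, i.e. Rxx.

□s → s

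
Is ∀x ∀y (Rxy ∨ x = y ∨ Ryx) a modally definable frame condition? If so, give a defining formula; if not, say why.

Not definable by any modal formula

Any modally definable frame class is closed under disjoint unions.
Take 4 disjoint single-world reflexive frames: each is trivially connected, but their disjoint union has 4 worlds with no edge between distinct components, so it is not connected.
Hence connectedness of R is not modally definable.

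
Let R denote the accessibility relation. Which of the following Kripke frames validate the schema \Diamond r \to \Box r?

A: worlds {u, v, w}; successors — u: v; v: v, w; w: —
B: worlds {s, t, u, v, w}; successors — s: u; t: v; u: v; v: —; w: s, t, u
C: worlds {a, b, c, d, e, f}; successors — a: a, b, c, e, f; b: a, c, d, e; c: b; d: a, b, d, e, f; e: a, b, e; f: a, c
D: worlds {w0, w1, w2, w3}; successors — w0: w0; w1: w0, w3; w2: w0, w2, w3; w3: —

The schema corresponds to partial functionality: \forall x \forall y \forall z (Rxy \wedge Rxz \to y = z).
A: fails — v sees both v and w.
B: fails — w sees both s and t.
C: fails — a sees both a and b.
D: fails — w1 sees both w0 and w3.
Valid on no frame.

none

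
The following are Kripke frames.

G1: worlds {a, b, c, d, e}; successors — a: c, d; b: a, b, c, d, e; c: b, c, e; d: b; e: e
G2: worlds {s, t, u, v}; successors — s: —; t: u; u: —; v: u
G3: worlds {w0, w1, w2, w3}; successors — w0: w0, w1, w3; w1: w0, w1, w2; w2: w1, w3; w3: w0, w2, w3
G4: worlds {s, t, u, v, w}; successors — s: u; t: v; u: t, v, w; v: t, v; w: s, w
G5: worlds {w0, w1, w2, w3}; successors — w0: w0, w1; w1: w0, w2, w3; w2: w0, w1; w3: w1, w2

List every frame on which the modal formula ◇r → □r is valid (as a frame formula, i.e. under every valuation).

G2

This is the axiom for partial functionality; its first-order frame correspondent is ∀x ∀y ∀z (Rxy ∧ Rxz → y = z).
G1: fails — a sees both c and d.
G2: holds.
G3: fails — w0 sees both w0 and w1.
G4: fails — u sees both t and v.
G5: fails — w0 sees both w0 and w1.
Valid on: G2.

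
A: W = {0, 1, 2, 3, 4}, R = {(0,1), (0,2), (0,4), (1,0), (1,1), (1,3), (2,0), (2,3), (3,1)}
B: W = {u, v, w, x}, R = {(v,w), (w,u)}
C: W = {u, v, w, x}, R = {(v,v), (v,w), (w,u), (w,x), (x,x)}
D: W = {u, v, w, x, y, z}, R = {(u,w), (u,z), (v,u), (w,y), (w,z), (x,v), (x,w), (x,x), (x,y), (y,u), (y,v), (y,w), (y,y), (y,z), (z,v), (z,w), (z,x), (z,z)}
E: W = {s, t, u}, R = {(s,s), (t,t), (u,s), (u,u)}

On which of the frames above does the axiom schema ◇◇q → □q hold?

none

The schema corresponds to a generalized confluence (Geach) condition: ∀x ∀y ∀z ((xR²y ∧ xRz) → ∃w (y = w ∧ z = w)).
A: fails — 0R²0, 0R1 but 0 ≠ 1.
B: fails — vR²u, vRw but u ≠ w.
C: fails — vR²u, vRv but u ≠ v.
D: fails — uR²v, uRw but v ≠ w.
E: fails — uR²s, uRu but s ≠ u.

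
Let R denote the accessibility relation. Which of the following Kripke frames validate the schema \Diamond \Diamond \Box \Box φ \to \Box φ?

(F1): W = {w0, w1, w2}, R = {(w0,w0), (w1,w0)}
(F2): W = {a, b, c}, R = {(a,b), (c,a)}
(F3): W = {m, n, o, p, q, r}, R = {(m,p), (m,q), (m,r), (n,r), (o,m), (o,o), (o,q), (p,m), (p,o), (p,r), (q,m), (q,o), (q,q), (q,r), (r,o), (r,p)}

(F1)

The schema corresponds to a generalized confluence (Geach) condition: \forall x \forall y \forall z ((x R^2 y \wedge xRz) \to \exists w (y R^2 w \wedge z = w)).
(F1): condition met.
(F2): fails — cR²b, cRa but no w with bR²w and a=w.
(F3): fails — mR²r, mRp but no w with rR²w and p=w.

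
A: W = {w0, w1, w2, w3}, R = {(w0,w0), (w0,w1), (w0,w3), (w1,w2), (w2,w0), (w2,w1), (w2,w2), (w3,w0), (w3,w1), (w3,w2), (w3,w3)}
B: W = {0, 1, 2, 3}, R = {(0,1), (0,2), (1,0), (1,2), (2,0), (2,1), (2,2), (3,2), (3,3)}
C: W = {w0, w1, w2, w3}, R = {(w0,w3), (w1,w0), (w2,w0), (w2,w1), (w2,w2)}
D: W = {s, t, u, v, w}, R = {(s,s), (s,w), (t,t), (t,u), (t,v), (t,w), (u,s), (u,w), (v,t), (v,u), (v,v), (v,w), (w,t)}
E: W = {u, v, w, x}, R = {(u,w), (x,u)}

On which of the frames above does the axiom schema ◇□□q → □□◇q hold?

The schema corresponds to a generalized confluence (Geach) condition: ∀x ∀y ∀z ((xRy ∧ xR²z) → ∃w (yR²w ∧ zRw)).
A: satisfies the condition.
B: satisfies the condition.
C: fails — w1Rw0, w1R²w3 but no w with w0R²w and w3Rw.
D: satisfies the condition.
E: fails — xRu, xR²w but no t with uR²t and wRt.
Valid on: A, B, D.

A, B, D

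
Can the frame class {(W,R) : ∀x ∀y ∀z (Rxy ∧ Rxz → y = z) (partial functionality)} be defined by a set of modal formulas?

Yes — defined by ◇p → □p

Yes: it is partial functionality, defined by the CD schema ◇p → □p.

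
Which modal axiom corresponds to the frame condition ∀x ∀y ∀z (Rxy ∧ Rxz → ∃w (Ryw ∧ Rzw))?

This is convergence; the standard corresponding axiom is .2: ◇□p → □◇p.

◇□p → □◇p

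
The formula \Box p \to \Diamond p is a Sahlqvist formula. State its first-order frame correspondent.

This schema is the D axiom.
It corresponds to seriality: \forall x \exists y Rxy.

seriality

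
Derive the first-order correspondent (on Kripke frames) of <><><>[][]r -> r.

This is a Sahlqvist (Geach-type) schema ◇^3□^2r → □^0◇^0r.
First-order correspondent: forall x forall y (x R^3 y -> exists w (y R^2 w & x = w)).

forall x forall y (x R^3 y -> exists w (y R^2 w & x = w))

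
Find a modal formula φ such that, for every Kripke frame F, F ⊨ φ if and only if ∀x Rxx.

□q → q

The condition is reflexivity. The T schema □q → q defines it.
Suppose □q→q is valid. At any x set V(q)={w : Rxw}. Then □q holds at x, so q holds at x, i.e. Rxx.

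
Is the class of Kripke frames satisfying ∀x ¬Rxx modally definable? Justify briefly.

If a class were modally definable it would be closed under surjective bounded morphisms (Goldblatt–Thomason).
The 4-cycle (worlds 0,1,2,3 with 0→1→2→3→0) is irreflexive, and the map sending every world to a single reflexive point • is a surjective bounded morphism (forth: every edge maps to (•,•); back: every world has a successor). So any modal formula valid on the 4-cycle is also valid on the reflexive point, which is not irreflexive.
Hence irreflexivity is not modally definable.

No — not modally definable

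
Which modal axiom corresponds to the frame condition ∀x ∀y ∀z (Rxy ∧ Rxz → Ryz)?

◇s → □◇s

A defining formula is ◇s → □◇s (the 5 axiom).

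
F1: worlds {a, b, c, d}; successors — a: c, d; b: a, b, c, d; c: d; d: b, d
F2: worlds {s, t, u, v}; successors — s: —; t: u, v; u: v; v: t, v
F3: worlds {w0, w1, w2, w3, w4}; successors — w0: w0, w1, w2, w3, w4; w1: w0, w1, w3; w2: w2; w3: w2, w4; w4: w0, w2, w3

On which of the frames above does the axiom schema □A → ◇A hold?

The schema corresponds to seriality: ∀x ∃y Rxy.
F1: ✓.
F2: fails — world s has no successor.
F3: ✓.

F1, F3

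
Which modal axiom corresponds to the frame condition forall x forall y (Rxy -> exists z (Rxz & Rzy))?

A defining formula is □□p → □p (the C4 axiom).

□□p → □p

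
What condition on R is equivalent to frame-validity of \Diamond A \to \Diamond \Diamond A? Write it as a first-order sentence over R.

\forall x \forall y (xRy \to \exists w (y = w \wedge x R^2 w))

This is a Sahlqvist (Geach-type) schema ◇^1□^0A → □^0◇^2A.
Minimal-valuation argument: fix x; take any y with xR^1y and any z with xR^0z. Set V(A) to the set of worlds R-reachable from y in exactly 0 steps. Then □^0A holds at y, so the antecedent holds at x; validity forces ◇^2A at z, giving a w with zR^2w and yR^0w.
First-order correspondent: \forall x \forall y (xRy \to \exists w (y = w \wedge x R^2 w)).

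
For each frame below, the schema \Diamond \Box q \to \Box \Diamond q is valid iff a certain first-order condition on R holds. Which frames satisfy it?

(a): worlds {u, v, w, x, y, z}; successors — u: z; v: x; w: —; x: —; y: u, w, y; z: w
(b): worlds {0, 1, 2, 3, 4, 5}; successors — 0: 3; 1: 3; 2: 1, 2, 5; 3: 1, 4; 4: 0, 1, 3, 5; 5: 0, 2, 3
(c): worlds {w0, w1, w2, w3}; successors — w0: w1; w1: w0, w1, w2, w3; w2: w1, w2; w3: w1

(c)

This is the axiom for convergence; its first-order frame correspondent is \forall x \forall y \forall z (Rxy \wedge Rxz \to \exists w (Ryw \wedge Rzw)).
(a): fails — Rvx and Rvx but x and x have no common successor.
(b): fails — R22 and R21 but 2 and 1 have no common successor.
(c): satisfies the condition.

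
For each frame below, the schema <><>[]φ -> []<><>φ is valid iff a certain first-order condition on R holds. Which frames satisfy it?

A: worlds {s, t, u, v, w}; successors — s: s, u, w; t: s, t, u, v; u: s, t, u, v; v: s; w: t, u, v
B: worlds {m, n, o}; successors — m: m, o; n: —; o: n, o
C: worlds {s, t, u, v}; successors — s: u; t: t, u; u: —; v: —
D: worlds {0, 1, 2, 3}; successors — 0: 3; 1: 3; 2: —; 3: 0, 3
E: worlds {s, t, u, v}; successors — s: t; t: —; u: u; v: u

A, D, E

This is the axiom for a generalized confluence (Geach) condition; its first-order frame correspondent is forall x forall y forall z ((x R^2 y & xRz) -> exists w (yRw & z R^2 w)).
A: satisfies the condition.
B: fails — mR²n, mRm but no w with nRw and mR²w.
C: fails — tR²t, tRu but no w with tRw and uR²w.
D: satisfies the condition.
E: satisfies the condition.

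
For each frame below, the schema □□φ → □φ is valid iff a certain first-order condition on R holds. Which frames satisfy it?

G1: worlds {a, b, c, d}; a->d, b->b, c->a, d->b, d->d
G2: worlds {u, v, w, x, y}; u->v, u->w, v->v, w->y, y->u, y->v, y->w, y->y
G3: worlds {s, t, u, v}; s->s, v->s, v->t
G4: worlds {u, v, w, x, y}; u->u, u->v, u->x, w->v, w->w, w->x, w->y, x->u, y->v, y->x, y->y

The schema corresponds to density: ∀x ∀y (Rxy → ∃z (Rxz ∧ Rzy)).
G1: fails — Rca but no z with Rcz and Rza.
G2: fails — Ruw but no z with Ruz and Rzw.
G3: fails — Rvt but no z with Rvz and Rzt.
G4: holds.

G4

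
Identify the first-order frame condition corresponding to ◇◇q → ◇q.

This is frame-equivalent to □q → □□q (substitute ¬q for q and contrapose).
Suppose □q→□□q is valid. Take Rxy, Ryz and set V(q)={w : Rxw}. Then □q at x, so □□q at x, so □q at y, so q at z, i.e. Rxz.
The converse is a direct semantic check.
So the correspondent is transitivity.

transitivity: ∀x ∀y ∀z (Rxy ∧ Ryz → Rxz)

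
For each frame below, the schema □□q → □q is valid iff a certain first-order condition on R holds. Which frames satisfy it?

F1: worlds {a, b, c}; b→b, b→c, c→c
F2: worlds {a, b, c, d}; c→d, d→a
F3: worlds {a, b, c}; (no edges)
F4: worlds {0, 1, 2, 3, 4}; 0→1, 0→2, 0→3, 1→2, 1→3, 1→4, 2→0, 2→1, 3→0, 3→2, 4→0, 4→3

F1, F3

This is the axiom for density; its first-order frame correspondent is ∀x ∀y (Rxy → ∃z (Rxz ∧ Rzy)).
F1: holds.
F2: fails — Rcd but no z with Rcz and Rzd.
F3: holds.
F4: fails — R14 but no z with R1z and Rz4.
Valid on: F1, F3.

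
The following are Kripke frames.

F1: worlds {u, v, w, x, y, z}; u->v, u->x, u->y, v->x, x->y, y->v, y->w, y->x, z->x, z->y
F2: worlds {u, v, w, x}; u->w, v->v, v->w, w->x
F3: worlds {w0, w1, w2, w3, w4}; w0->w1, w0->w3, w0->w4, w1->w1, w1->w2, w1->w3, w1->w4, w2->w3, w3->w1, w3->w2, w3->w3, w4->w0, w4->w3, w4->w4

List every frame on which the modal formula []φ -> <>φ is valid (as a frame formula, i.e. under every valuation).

This is the axiom for seriality; its first-order frame correspondent is forall x exists y Rxy.
F1: fails — world w has no successor.
F2: fails — world x has no successor.
F3: satisfies the condition.
Valid on: F3.

F3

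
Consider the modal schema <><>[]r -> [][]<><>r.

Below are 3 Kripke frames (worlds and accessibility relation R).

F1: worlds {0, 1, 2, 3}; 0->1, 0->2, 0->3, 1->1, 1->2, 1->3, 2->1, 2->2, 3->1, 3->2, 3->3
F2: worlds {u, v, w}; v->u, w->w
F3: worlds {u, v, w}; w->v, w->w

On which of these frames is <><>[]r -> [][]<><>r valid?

F1, F2

Frame correspondent (Sahlqvist): forall x forall y forall z ((x R^2 y & x R^2 z) -> exists w (yRw & z R^2 w)) — i.e. a generalized confluence (Geach) condition.
F1: ✓.
F2: ✓.
F3: fails — wR²v, wR²v but no t with vRt and vR²t.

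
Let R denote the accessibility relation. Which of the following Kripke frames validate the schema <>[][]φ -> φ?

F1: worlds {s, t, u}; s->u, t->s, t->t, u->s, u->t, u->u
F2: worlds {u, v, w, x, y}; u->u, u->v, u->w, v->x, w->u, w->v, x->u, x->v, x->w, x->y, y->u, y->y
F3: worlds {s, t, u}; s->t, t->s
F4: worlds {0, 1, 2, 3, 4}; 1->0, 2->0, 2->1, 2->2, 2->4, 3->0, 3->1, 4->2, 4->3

F1

The schema corresponds to a generalized confluence (Geach) condition: forall x forall y (xRy -> exists w (y R^2 w & x = w)).
F1: satisfies the condition.
F2: fails — xRv but no t with vR²t and x=t.
F3: fails — sRt but no w with tR²w and s=w.
F4: fails — 1R0 but no w with 0R²w and 1=w.
Valid on: F1.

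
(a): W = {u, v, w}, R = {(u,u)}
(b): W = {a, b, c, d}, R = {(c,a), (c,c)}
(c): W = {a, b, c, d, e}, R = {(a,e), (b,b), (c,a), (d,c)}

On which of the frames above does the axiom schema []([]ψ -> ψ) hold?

(a)

Frame correspondent (Sahlqvist): forall x forall y (Rxy -> Ryy) — i.e. shift-reflexivity.
(a): satisfies the condition.
(b): fails — Rca but not Raa.
(c): fails — Rca but not Raa.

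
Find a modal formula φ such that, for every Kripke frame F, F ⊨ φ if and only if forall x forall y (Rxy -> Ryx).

The condition is symmetry. The B schema q → □◇q defines it.

q → □◇q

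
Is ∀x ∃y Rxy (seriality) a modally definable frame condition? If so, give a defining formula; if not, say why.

This is a Sahlqvist condition; the D axiom □q → ◇q defines it.
Suppose □q→◇q is valid. At any x set V(q)=W. Then □q at x, so ◇q at x, so x has a successor.

Yes — defined by □q → ◇q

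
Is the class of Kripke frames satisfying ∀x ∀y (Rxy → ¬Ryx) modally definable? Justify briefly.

If a class were modally definable it would be closed under surjective bounded morphisms (Goldblatt–Thomason).
The 5-cycle (worlds a,b,c,d,e with a→b→c→d→e→a) is asymmetric. Mapping every world to a single reflexive point • is a surjective bounded morphism, and the reflexive point is not asymmetric (R•• but asymmetry requires ¬R••).
So the class is not modally definable.

Not definable by any modal formula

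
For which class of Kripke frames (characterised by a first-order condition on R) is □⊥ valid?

emptiness of R: ∀x ∀y ¬Rxy

□⊥ is valid iff no world has any successor (otherwise □⊥ fails at any world with one).
Conversely, any frame satisfying ∀x ∀y ¬Rxy validates the schema.
Frame condition: ∀x ∀y ¬Rxy.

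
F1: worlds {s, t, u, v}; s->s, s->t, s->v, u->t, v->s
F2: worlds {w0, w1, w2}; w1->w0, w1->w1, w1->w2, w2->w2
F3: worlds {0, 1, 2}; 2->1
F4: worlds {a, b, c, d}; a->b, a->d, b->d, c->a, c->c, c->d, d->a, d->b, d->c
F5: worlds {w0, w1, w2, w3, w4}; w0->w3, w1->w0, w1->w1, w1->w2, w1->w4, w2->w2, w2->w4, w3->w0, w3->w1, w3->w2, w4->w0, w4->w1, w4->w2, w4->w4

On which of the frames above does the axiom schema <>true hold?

This is the axiom for seriality; its first-order frame correspondent is forall x exists y Rxy.
F1: fails — world t has no successor.
F2: fails — world w0 has no successor.
F3: fails — world 0 has no successor.
F4: holds.
F5: holds.

F4, F5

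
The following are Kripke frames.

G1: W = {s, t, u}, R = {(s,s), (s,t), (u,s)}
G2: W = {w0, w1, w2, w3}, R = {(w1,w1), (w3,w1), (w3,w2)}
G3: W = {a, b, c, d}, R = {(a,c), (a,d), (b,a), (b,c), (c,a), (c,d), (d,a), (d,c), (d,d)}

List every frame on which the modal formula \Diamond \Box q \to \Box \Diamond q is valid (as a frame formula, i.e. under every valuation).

Frame correspondent (Sahlqvist): \forall x \forall y \forall z (Rxy \wedge Rxz \to \exists w (Ryw \wedge Rzw)) — i.e. convergence.
G1: fails — Rss and Rst but s and t have no common successor.
G2: fails — Rw3w1 and Rw3w2 but w1 and w2 have no common successor.
G3: ✓.

G3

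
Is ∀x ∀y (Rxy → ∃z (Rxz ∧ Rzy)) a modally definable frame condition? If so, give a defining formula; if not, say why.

This is a Sahlqvist condition; the C4 axiom □□p → □p defines it.

Yes, by □□p → □p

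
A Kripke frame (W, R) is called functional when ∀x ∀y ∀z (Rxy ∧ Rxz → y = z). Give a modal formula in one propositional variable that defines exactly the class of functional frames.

◇q → □q

The condition is partial functionality. The CD schema ◇q → □q defines it.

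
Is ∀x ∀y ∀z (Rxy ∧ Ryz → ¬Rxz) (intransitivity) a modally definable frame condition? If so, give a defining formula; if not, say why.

Not definable by any modal formula

Any modally definable frame class is closed under surjective bounded morphisms.
The 5-cycle (worlds 0,1,2,3,4 with 0→1→2→3→4→0) is intransitive. Mapping every world to a single reflexive point • is a surjective bounded morphism; the reflexive point is not intransitive (R••∧R•• but R••).
So the class is not modally definable.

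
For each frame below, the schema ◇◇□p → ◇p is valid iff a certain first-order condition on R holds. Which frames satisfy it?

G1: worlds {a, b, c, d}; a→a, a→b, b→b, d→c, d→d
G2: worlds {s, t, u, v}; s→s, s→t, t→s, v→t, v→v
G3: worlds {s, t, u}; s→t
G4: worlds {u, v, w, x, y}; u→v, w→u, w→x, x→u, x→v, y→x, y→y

G3

The schema corresponds to a generalized confluence (Geach) condition: ∀x ∀y (xR²y → ∃w (yRw ∧ xRw)).
G1: fails — dR²c but no w with cRw and dRw.
G2: fails — vR²t but no w with tRw and vRw.
G3: ✓.
G4: fails — wR²u but no t with uRt and wRt.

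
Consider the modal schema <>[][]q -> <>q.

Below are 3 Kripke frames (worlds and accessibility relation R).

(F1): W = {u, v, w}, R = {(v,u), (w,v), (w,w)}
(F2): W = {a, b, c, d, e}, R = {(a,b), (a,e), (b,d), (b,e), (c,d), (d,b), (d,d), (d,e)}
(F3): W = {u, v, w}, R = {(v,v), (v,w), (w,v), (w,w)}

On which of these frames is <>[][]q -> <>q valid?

The schema corresponds to a generalized confluence (Geach) condition: forall x forall y (xRy -> exists w (y R^2 w & xRw)).
(F1): fails — vRu but no t with uR²t and vRt.
(F2): fails — aRe but no w with eR²w and aRw.
(F3): holds.

(F3)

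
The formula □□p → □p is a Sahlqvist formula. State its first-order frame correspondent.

Density

Suppose □□p→□p is valid. Take Rxy and set V(p)={w : xR²w}. Then □□p at x, so □p at x, so p at y, i.e. ∃z(Rxz∧Rzy).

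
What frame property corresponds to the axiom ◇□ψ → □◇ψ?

This is the .2 axiom.
It corresponds to convergence: ∀x ∀y ∀z (Rxy ∧ Rxz → ∃w (Ryw ∧ Rzw)).

convergence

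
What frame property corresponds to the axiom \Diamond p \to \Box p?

partial functionality

Suppose ◇p→□p is valid. Take Rxy, Rxz and set V(p)={y}. Then ◇p at x, so □p at x, so p at z, i.e. z=y.
Conversely, any frame satisfying \forall x \forall y \forall z (Rxy \wedge Rxz \to y = z) validates the schema.
So the correspondent is partial functionality.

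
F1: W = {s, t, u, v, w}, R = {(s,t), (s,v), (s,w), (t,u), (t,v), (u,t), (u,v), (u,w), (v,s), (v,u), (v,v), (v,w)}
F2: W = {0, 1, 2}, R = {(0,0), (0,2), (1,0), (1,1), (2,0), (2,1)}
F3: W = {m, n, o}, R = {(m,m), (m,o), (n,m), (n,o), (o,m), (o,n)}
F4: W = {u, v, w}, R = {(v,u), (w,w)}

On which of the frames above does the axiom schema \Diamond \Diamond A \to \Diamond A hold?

F4

The schema corresponds to transitivity: \forall x \forall y \forall z (Rxy \wedge Ryz \to Rxz).
F1: fails — Ruv and Rvu but not Ruu.
F2: fails — R10 and R02 but not R12.
F3: fails — Rom and Rmo but not Roo.
F4: condition met.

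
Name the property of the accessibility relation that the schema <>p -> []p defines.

partial functionality: forall x forall y forall z (Rxy & Rxz -> y = z)

Suppose ◇p→□p is valid. Take Rxy, Rxz and set V(p)={y}. Then ◇p at x, so □p at x, so p at z, i.e. z=y.
The converse is a direct semantic check.
Frame condition: forall x forall y forall z (Rxy & Rxz -> y = z).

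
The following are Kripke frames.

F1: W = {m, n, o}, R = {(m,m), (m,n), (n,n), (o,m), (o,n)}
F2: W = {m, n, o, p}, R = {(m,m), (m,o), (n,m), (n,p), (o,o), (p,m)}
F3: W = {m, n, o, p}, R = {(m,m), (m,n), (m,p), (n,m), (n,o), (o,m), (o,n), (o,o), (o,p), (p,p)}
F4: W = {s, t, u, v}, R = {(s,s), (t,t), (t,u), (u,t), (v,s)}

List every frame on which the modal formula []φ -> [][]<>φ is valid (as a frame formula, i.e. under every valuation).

The schema corresponds to a generalized confluence (Geach) condition: forall x forall z (x R^2 z -> exists w (xRw & zRw)).
F1: ✓.
F2: fails — nR²o but no w with nRw and oRw.
F3: fails — nR²p but no w with nRw and pRw.
F4: ✓.
Valid on: F1, F4.

F1, F4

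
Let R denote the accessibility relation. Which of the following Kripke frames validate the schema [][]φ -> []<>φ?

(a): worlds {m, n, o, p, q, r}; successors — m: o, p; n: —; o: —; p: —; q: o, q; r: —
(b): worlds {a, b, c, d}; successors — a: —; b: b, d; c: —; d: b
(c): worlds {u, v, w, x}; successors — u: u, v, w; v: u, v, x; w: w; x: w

Frame correspondent (Sahlqvist): forall x forall z (xRz -> exists w (x R^2 w & zRw)) — i.e. a generalized confluence (Geach) condition.
(a): fails — mRo but no w with mR²w and oRw.
(b): holds.
(c): holds.

(b), (c)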